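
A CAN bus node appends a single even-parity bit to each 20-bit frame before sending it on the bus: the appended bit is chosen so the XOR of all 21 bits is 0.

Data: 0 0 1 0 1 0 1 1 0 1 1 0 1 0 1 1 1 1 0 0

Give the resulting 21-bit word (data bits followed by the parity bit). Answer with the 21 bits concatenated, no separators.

001010110110101111001

XOR of the 20 data bits: 0⊕0⊕1⊕0⊕1⊕0⊕1⊕1⊕0⊕1⊕1⊕0⊕1⊕0⊕1⊕1⊕1⊕1⊕0⊕0 = 1
Parity bit = 1 (so all 21 bits XOR to 0).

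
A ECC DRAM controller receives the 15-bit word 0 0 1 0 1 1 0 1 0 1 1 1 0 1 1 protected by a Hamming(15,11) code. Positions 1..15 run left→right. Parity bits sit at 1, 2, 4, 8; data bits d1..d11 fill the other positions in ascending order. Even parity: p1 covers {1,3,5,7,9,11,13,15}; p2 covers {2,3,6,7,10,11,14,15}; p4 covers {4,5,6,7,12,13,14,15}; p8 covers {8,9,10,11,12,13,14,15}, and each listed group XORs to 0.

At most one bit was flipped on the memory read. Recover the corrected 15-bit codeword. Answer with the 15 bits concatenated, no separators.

s1 (pos 1,3,5,7,9,11,13,15): 0⊕1⊕1⊕0⊕0⊕1⊕0⊕1 = 0
s2 (pos 2,3,6,7,10,11,14,15): 0⊕1⊕1⊕0⊕1⊕1⊕1⊕1 = 0
s4 (pos 4,5,6,7,12,13,14,15): 0⊕1⊕1⊕0⊕1⊕0⊕1⊕1 = 1
s8 (pos 8,9,10,11,12,13,14,15): 1⊕0⊕1⊕1⊕1⊕0⊕1⊕1 = 0
Syndrome s8…s1 = 0100 → error at position 4.
Flip position 4: 001011010111011 → 001111010111011

001111010111011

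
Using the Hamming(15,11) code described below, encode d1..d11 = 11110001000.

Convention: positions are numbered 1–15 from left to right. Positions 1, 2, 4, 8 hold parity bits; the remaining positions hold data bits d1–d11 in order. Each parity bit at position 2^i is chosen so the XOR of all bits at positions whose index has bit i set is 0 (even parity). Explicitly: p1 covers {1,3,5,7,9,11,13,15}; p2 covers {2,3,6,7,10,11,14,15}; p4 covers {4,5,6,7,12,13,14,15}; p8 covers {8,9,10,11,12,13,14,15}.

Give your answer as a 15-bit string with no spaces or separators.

Place data at non-parity positions: p1 p2 1 p4 1 1 1 p8 0 0 0 1 0 0 0
p1 (pos 1,3,5,7,9,11,13,15): XOR of data positions = 1⊕1⊕1⊕0⊕0⊕0⊕0 = 1
p2 (pos 2,3,6,7,10,11,14,15): XOR of data positions = 1⊕1⊕1⊕0⊕0⊕0⊕0 = 1
p4 (pos 4,5,6,7,12,13,14,15): XOR of data positions = 1⊕1⊕1⊕1⊕0⊕0⊕0 = 0
p8 (pos 8,9,10,11,12,13,14,15): XOR of data positions = 0⊕0⊕0⊕1⊕0⊕0⊕0 = 1
Codeword: 111011110001000

111011110001000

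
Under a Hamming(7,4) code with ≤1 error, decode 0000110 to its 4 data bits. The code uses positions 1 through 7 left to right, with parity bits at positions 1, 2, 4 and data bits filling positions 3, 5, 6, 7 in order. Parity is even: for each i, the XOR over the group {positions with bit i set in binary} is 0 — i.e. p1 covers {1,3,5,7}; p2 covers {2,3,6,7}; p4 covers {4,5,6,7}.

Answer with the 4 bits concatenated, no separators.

1110

s1 (pos 1,3,5,7): 0⊕0⊕1⊕0 = 1
s2 (pos 2,3,6,7): 0⊕0⊕1⊕0 = 1
s4 (pos 4,5,6,7): 0⊕1⊕1⊕0 = 0
Syndrome s4…s1 = 011 → error at position 3.
Flip position 3: 0000110 → 0010110
Read data bits from positions 3,5,6,7: 1110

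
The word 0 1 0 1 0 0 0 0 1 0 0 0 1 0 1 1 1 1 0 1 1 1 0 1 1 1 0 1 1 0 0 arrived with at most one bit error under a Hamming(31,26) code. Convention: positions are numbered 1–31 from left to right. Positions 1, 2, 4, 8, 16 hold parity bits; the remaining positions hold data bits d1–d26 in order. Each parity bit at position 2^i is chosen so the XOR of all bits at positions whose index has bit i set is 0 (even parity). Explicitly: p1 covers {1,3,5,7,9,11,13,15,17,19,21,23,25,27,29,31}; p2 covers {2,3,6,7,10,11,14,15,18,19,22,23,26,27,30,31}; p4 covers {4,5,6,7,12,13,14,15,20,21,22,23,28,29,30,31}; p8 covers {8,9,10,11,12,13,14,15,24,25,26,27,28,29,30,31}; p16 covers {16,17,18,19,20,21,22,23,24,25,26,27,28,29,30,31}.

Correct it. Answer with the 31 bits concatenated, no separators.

0101000010001011111111011101100

s1 (pos 1,3,5,7,9,11,13,15,17,19,21,23,25,27,29,31): 0⊕0⊕0⊕0⊕1⊕0⊕1⊕1⊕1⊕0⊕1⊕0⊕1⊕0⊕1⊕0 = 1
s2 (pos 2,3,6,7,10,11,14,15,18,19,22,23,26,27,30,31): 1⊕0⊕0⊕0⊕0⊕0⊕0⊕1⊕1⊕0⊕1⊕0⊕1⊕0⊕0⊕0 = 1
s4 (pos 4,5,6,7,12,13,14,15,20,21,22,23,28,29,30,31): 1⊕0⊕0⊕0⊕0⊕1⊕0⊕1⊕1⊕1⊕1⊕0⊕1⊕1⊕0⊕0 = 0
s8 (pos 8,9,10,11,12,13,14,15,24,25,26,27,28,29,30,31): 0⊕1⊕0⊕0⊕0⊕1⊕0⊕1⊕1⊕1⊕1⊕0⊕1⊕1⊕0⊕0 = 0
s16 (pos 16,17,18,19,20,21,22,23,24,25,26,27,28,29,30,31): 1⊕1⊕1⊕0⊕1⊕1⊕1⊕0⊕1⊕1⊕1⊕0⊕1⊕1⊕0⊕0 = 1
Syndrome s16…s1 = 10011 → error at position 19.
Flip position 19: 0101000010001011110111011101100 → 0101000010001011111111011101100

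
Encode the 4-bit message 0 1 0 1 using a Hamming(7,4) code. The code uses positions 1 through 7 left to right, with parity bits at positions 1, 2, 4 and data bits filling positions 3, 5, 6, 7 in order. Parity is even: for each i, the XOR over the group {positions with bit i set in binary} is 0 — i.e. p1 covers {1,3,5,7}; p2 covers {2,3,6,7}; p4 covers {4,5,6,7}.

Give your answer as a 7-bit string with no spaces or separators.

Place data at non-parity positions: p1 p2 0 p4 1 0 1
p1 (pos 1,3,5,7): XOR of data positions = 0⊕1⊕1 = 0
p2 (pos 2,3,6,7): XOR of data positions = 0⊕0⊕1 = 1
p4 (pos 4,5,6,7): XOR of data positions = 1⊕0⊕1 = 0
Codeword: 0100101

0100101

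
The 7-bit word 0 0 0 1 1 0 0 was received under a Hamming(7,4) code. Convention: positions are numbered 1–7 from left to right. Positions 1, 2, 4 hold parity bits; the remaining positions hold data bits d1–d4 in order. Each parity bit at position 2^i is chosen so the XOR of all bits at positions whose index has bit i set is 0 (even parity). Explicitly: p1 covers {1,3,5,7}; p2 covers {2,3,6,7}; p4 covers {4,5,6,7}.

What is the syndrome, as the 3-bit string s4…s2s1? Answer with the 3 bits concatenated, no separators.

s1 (pos 1,3,5,7): 0⊕0⊕1⊕0 = 1
s2 (pos 2,3,6,7): 0⊕0⊕0⊕0 = 0
s4 (pos 4,5,6,7): 1⊕1⊕0⊕0 = 0
Syndrome s4…s1 = 001 → error at position 1.

001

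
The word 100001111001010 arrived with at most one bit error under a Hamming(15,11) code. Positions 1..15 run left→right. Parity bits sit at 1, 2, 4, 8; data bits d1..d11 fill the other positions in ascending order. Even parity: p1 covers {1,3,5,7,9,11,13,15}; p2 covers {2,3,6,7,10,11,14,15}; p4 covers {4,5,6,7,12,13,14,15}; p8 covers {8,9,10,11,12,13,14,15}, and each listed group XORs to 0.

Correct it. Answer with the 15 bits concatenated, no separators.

s1 (pos 1,3,5,7,9,11,13,15): 1⊕0⊕0⊕1⊕1⊕0⊕0⊕0 = 1
s2 (pos 2,3,6,7,10,11,14,15): 0⊕0⊕1⊕1⊕0⊕0⊕1⊕0 = 1
s4 (pos 4,5,6,7,12,13,14,15): 0⊕0⊕1⊕1⊕1⊕0⊕1⊕0 = 0
s8 (pos 8,9,10,11,12,13,14,15): 1⊕1⊕0⊕0⊕1⊕0⊕1⊕0 = 0
Syndrome s8…s1 = 0011 → error at position 3.
Flip position 3: 100001111001010 → 101001111001010

101001111001010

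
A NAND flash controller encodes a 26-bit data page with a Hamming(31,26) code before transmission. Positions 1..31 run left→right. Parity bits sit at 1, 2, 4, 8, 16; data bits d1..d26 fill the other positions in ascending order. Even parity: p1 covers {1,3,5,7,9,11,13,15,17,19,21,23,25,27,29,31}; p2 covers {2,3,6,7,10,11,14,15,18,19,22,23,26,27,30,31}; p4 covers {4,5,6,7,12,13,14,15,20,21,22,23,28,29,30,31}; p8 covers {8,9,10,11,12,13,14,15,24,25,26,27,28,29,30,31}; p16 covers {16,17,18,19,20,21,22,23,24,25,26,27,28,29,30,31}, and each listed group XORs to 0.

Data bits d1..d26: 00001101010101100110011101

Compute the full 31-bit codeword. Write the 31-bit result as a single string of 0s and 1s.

1001000111010101101100110011101

Place data at non-parity positions: p1 p2 0 p4 0 0 0 p8 1 1 0 1 0 1 0 p16 1 0 1 1 0 0 1 1 0 0 1 1 1 0 1
p1 (pos 1,3,5,7,9,11,13,15,17,19,21,23,25,27,29,31): XOR of data positions = 0⊕0⊕0⊕1⊕0⊕0⊕0⊕1⊕1⊕0⊕1⊕0⊕1⊕1⊕1 = 1
p2 (pos 2,3,6,7,10,11,14,15,18,19,22,23,26,27,30,31): XOR of data positions = 0⊕0⊕0⊕1⊕0⊕1⊕0⊕0⊕1⊕0⊕1⊕0⊕1⊕0⊕1 = 0
p4 (pos 4,5,6,7,12,13,14,15,20,21,22,23,28,29,30,31): XOR of data positions = 0⊕0⊕0⊕1⊕0⊕1⊕0⊕1⊕0⊕0⊕1⊕1⊕1⊕0⊕1 = 1
p8 (pos 8,9,10,11,12,13,14,15,24,25,26,27,28,29,30,31): XOR of data positions = 1⊕1⊕0⊕1⊕0⊕1⊕0⊕1⊕0⊕0⊕1⊕1⊕1⊕0⊕1 = 1
p16 (pos 16,17,18,19,20,21,22,23,24,25,26,27,28,29,30,31): XOR of data positions = 1⊕0⊕1⊕1⊕0⊕0⊕1⊕1⊕0⊕0⊕1⊕1⊕1⊕0⊕1 = 1
Codeword: 1001000111010101101100110011101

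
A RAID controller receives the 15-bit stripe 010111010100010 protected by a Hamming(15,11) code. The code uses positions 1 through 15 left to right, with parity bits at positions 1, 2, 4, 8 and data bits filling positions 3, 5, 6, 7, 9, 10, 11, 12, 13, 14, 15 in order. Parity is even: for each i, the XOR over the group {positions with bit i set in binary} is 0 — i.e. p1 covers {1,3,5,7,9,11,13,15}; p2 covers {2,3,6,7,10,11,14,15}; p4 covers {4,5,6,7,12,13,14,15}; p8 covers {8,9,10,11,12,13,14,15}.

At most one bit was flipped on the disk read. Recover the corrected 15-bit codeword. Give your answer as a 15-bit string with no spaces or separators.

s1 (pos 1,3,5,7,9,11,13,15): 0⊕0⊕1⊕0⊕0⊕0⊕0⊕0 = 1
s2 (pos 2,3,6,7,10,11,14,15): 1⊕0⊕1⊕0⊕1⊕0⊕1⊕0 = 0
s4 (pos 4,5,6,7,12,13,14,15): 1⊕1⊕1⊕0⊕0⊕0⊕1⊕0 = 0
s8 (pos 8,9,10,11,12,13,14,15): 1⊕0⊕1⊕0⊕0⊕0⊕1⊕0 = 1
Syndrome s8…s1 = 1001 → error at position 9.
Flip position 9: 010111010100010 → 010111011100010

010111011100010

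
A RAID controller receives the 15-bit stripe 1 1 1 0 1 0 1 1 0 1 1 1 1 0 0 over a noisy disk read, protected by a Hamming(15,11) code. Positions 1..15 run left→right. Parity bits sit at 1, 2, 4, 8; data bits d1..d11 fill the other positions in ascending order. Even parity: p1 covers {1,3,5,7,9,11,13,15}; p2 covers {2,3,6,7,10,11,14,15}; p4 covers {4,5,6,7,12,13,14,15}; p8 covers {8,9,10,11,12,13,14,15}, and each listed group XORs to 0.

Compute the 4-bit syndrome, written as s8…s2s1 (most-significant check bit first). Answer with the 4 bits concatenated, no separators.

1010

s1 (pos 1,3,5,7,9,11,13,15): 1⊕1⊕1⊕1⊕0⊕1⊕1⊕0 = 0
s2 (pos 2,3,6,7,10,11,14,15): 1⊕1⊕0⊕1⊕1⊕1⊕0⊕0 = 1
s4 (pos 4,5,6,7,12,13,14,15): 0⊕1⊕0⊕1⊕1⊕1⊕0⊕0 = 0
s8 (pos 8,9,10,11,12,13,14,15): 1⊕0⊕1⊕1⊕1⊕1⊕0⊕0 = 1
Syndrome s8…s1 = 1010 → error at position 10.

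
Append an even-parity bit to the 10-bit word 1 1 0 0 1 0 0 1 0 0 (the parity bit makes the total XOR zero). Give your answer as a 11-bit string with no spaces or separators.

XOR of the 10 data bits: 1⊕1⊕0⊕0⊕1⊕0⊕0⊕1⊕0⊕0 = 0
Parity bit = 0 (so all 11 bits XOR to 0).

11001001000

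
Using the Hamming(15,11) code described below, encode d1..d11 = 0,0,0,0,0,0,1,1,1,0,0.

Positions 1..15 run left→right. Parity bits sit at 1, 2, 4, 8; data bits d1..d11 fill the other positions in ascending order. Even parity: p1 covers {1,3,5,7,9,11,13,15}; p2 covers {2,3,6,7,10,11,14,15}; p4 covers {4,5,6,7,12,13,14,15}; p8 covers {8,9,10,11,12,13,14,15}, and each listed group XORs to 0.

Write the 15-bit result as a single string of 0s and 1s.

Place data at non-parity positions: p1 p2 0 p4 0 0 0 p8 0 0 1 1 1 0 0
p1 (pos 1,3,5,7,9,11,13,15): XOR of data positions = 0⊕0⊕0⊕0⊕1⊕1⊕0 = 0
p2 (pos 2,3,6,7,10,11,14,15): XOR of data positions = 0⊕0⊕0⊕0⊕1⊕0⊕0 = 1
p4 (pos 4,5,6,7,12,13,14,15): XOR of data positions = 0⊕0⊕0⊕1⊕1⊕0⊕0 = 0
p8 (pos 8,9,10,11,12,13,14,15): XOR of data positions = 0⊕0⊕1⊕1⊕1⊕0⊕0 = 1
Codeword: 010000010011100

010000010011100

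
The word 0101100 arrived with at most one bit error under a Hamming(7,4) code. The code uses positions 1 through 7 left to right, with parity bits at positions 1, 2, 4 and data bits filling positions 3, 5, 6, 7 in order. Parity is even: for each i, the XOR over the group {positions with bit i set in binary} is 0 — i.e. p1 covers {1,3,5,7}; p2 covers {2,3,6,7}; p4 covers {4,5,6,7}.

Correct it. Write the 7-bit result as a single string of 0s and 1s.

0111100

s1 (pos 1,3,5,7): 0⊕0⊕1⊕0 = 1
s2 (pos 2,3,6,7): 1⊕0⊕0⊕0 = 1
s4 (pos 4,5,6,7): 1⊕1⊕0⊕0 = 0
Syndrome s4…s1 = 011 → error at position 3.
Flip position 3: 0101100 → 0111100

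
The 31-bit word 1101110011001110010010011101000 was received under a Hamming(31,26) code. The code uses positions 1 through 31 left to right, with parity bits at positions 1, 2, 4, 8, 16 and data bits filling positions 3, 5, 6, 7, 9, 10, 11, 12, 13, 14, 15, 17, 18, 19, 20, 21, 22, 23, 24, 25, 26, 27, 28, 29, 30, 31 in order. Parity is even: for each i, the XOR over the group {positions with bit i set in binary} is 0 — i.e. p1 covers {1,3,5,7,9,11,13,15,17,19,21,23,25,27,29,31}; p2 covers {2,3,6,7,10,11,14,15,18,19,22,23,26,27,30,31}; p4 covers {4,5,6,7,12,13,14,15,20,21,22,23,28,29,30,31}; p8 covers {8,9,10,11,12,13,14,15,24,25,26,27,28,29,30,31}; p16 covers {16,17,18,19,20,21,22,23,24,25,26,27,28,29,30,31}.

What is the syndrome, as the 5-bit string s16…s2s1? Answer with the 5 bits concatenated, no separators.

s1 (pos 1,3,5,7,9,11,13,15,17,19,21,23,25,27,29,31): 1⊕0⊕1⊕0⊕1⊕0⊕1⊕1⊕0⊕0⊕1⊕0⊕1⊕0⊕0⊕0 = 1
s2 (pos 2,3,6,7,10,11,14,15,18,19,22,23,26,27,30,31): 1⊕0⊕1⊕0⊕1⊕0⊕1⊕1⊕1⊕0⊕0⊕0⊕1⊕0⊕0⊕0 = 1
s4 (pos 4,5,6,7,12,13,14,15,20,21,22,23,28,29,30,31): 1⊕1⊕1⊕0⊕0⊕1⊕1⊕1⊕0⊕1⊕0⊕0⊕1⊕0⊕0⊕0 = 0
s8 (pos 8,9,10,11,12,13,14,15,24,25,26,27,28,29,30,31): 0⊕1⊕1⊕0⊕0⊕1⊕1⊕1⊕1⊕1⊕1⊕0⊕1⊕0⊕0⊕0 = 1
s16 (pos 16,17,18,19,20,21,22,23,24,25,26,27,28,29,30,31): 0⊕0⊕1⊕0⊕0⊕1⊕0⊕0⊕1⊕1⊕1⊕0⊕1⊕0⊕0⊕0 = 0
Syndrome s16…s1 = 01011 → error at position 11.

01011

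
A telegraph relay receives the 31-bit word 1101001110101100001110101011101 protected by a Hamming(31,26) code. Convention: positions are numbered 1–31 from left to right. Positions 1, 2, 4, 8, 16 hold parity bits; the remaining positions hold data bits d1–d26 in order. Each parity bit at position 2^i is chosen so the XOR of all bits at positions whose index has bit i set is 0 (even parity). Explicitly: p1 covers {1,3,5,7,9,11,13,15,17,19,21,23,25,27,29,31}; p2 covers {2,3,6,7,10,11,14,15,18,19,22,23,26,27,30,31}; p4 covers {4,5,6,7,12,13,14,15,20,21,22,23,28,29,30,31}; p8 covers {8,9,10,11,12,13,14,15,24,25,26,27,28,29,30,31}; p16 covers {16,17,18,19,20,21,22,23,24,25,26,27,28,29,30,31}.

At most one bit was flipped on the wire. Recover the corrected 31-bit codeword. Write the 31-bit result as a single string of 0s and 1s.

s1 (pos 1,3,5,7,9,11,13,15,17,19,21,23,25,27,29,31): 1⊕0⊕0⊕1⊕1⊕1⊕1⊕0⊕0⊕1⊕1⊕1⊕1⊕1⊕1⊕1 = 0
s2 (pos 2,3,6,7,10,11,14,15,18,19,22,23,26,27,30,31): 1⊕0⊕0⊕1⊕0⊕1⊕1⊕0⊕0⊕1⊕0⊕1⊕0⊕1⊕0⊕1 = 0
s4 (pos 4,5,6,7,12,13,14,15,20,21,22,23,28,29,30,31): 1⊕0⊕0⊕1⊕0⊕1⊕1⊕0⊕1⊕1⊕0⊕1⊕1⊕1⊕0⊕1 = 0
s8 (pos 8,9,10,11,12,13,14,15,24,25,26,27,28,29,30,31): 1⊕1⊕0⊕1⊕0⊕1⊕1⊕0⊕0⊕1⊕0⊕1⊕1⊕1⊕0⊕1 = 0
s16 (pos 16,17,18,19,20,21,22,23,24,25,26,27,28,29,30,31): 0⊕0⊕0⊕1⊕1⊕1⊕0⊕1⊕0⊕1⊕0⊕1⊕1⊕1⊕0⊕1 = 1
Syndrome s16…s1 = 10000 → error at position 16.
Flip position 16: 1101001110101100001110101011101 → 1101001110101101001110101011101

1101001110101101001110101011101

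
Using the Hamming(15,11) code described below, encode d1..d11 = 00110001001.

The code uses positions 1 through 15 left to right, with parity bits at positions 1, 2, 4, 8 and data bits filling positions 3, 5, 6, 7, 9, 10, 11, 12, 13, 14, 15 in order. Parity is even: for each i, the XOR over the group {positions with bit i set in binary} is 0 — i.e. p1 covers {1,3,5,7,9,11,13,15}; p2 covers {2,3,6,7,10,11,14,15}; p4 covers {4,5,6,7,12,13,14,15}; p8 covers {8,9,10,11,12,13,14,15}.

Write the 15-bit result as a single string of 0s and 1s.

Place data at non-parity positions: p1 p2 0 p4 0 1 1 p8 0 0 0 1 0 0 1
p1 (pos 1,3,5,7,9,11,13,15): XOR of data positions = 0⊕0⊕1⊕0⊕0⊕0⊕1 = 0
p2 (pos 2,3,6,7,10,11,14,15): XOR of data positions = 0⊕1⊕1⊕0⊕0⊕0⊕1 = 1
p4 (pos 4,5,6,7,12,13,14,15): XOR of data positions = 0⊕1⊕1⊕1⊕0⊕0⊕1 = 0
p8 (pos 8,9,10,11,12,13,14,15): XOR of data positions = 0⊕0⊕0⊕1⊕0⊕0⊕1 = 0
Codeword: 010001100001001

010001100001001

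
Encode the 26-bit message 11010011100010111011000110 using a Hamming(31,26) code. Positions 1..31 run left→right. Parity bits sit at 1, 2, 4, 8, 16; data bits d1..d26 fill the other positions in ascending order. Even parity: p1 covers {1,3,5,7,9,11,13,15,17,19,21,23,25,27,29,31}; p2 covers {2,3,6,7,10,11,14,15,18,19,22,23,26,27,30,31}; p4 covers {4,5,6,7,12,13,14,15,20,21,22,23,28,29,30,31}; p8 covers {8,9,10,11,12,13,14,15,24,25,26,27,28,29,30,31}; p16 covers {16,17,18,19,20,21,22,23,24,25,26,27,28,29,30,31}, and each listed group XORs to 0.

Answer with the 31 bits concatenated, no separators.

Place data at non-parity positions: p1 p2 1 p4 1 0 1 p8 0 0 1 1 1 0 0 p16 0 1 0 1 1 1 0 1 1 0 0 0 1 1 0
p1 (pos 1,3,5,7,9,11,13,15,17,19,21,23,25,27,29,31): XOR of data positions = 1⊕1⊕1⊕0⊕1⊕1⊕0⊕0⊕0⊕1⊕0⊕1⊕0⊕1⊕0 = 0
p2 (pos 2,3,6,7,10,11,14,15,18,19,22,23,26,27,30,31): XOR of data positions = 1⊕0⊕1⊕0⊕1⊕0⊕0⊕1⊕0⊕1⊕0⊕0⊕0⊕1⊕0 = 0
p4 (pos 4,5,6,7,12,13,14,15,20,21,22,23,28,29,30,31): XOR of data positions = 1⊕0⊕1⊕1⊕1⊕0⊕0⊕1⊕1⊕1⊕0⊕0⊕1⊕1⊕0 = 1
p8 (pos 8,9,10,11,12,13,14,15,24,25,26,27,28,29,30,31): XOR of data positions = 0⊕0⊕1⊕1⊕1⊕0⊕0⊕1⊕1⊕0⊕0⊕0⊕1⊕1⊕0 = 1
p16 (pos 16,17,18,19,20,21,22,23,24,25,26,27,28,29,30,31): XOR of data positions = 0⊕1⊕0⊕1⊕1⊕1⊕0⊕1⊕1⊕0⊕0⊕0⊕1⊕1⊕0 = 0
Codeword: 0011101100111000010111011000110

0011101100111000010111011000110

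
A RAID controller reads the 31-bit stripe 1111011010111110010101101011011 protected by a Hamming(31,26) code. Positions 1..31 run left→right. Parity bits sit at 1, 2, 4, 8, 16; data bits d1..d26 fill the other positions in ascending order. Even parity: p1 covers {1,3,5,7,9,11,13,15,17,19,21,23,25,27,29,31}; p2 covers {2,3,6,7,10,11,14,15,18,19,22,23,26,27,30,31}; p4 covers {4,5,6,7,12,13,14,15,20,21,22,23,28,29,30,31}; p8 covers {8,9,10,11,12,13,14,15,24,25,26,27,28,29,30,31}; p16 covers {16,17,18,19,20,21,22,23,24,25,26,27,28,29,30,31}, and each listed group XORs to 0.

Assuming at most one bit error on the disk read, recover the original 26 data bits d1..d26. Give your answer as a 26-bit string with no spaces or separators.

s1 (pos 1,3,5,7,9,11,13,15,17,19,21,23,25,27,29,31): 1⊕1⊕0⊕1⊕1⊕1⊕1⊕1⊕0⊕0⊕0⊕1⊕1⊕1⊕0⊕1 = 1
s2 (pos 2,3,6,7,10,11,14,15,18,19,22,23,26,27,30,31): 1⊕1⊕1⊕1⊕0⊕1⊕1⊕1⊕1⊕0⊕1⊕1⊕0⊕1⊕1⊕1 = 1
s4 (pos 4,5,6,7,12,13,14,15,20,21,22,23,28,29,30,31): 1⊕0⊕1⊕1⊕1⊕1⊕1⊕1⊕1⊕0⊕1⊕1⊕1⊕0⊕1⊕1 = 1
s8 (pos 8,9,10,11,12,13,14,15,24,25,26,27,28,29,30,31): 0⊕1⊕0⊕1⊕1⊕1⊕1⊕1⊕0⊕1⊕0⊕1⊕1⊕0⊕1⊕1 = 1
s16 (pos 16,17,18,19,20,21,22,23,24,25,26,27,28,29,30,31): 0⊕0⊕1⊕0⊕1⊕0⊕1⊕1⊕0⊕1⊕0⊕1⊕1⊕0⊕1⊕1 = 1
Syndrome s16…s1 = 11111 → error at position 31.
Flip position 31: 1111011010111110010101101011011 → 1111011010111110010101101011010
Read data bits from positions 3,5,6,7,9,10,11,12,13,14,15,17,18,19,20,21,22,23,24,25,26,27,28,29,30,31: 10111011111010101101011010

10111011111010101101011010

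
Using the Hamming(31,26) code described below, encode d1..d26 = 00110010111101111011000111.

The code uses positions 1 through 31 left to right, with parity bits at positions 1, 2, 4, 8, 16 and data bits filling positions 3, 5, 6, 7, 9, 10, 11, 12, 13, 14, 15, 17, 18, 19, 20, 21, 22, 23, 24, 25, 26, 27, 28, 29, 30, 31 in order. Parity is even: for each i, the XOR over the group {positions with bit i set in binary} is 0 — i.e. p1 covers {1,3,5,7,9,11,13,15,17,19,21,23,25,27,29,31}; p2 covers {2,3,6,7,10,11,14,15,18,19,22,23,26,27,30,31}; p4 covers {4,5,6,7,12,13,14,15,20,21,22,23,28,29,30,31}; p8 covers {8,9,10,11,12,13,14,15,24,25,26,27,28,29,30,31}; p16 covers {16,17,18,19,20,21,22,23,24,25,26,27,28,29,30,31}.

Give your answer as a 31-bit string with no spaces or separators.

Place data at non-parity positions: p1 p2 0 p4 0 1 1 p8 0 0 1 0 1 1 1 p16 1 0 1 1 1 1 0 1 1 0 0 0 1 1 1
p1 (pos 1,3,5,7,9,11,13,15,17,19,21,23,25,27,29,31): XOR of data positions = 0⊕0⊕1⊕0⊕1⊕1⊕1⊕1⊕1⊕1⊕0⊕1⊕0⊕1⊕1 = 0
p2 (pos 2,3,6,7,10,11,14,15,18,19,22,23,26,27,30,31): XOR of data positions = 0⊕1⊕1⊕0⊕1⊕1⊕1⊕0⊕1⊕1⊕0⊕0⊕0⊕1⊕1 = 1
p4 (pos 4,5,6,7,12,13,14,15,20,21,22,23,28,29,30,31): XOR of data positions = 0⊕1⊕1⊕0⊕1⊕1⊕1⊕1⊕1⊕1⊕0⊕0⊕1⊕1⊕1 = 1
p8 (pos 8,9,10,11,12,13,14,15,24,25,26,27,28,29,30,31): XOR of data positions = 0⊕0⊕1⊕0⊕1⊕1⊕1⊕1⊕1⊕0⊕0⊕0⊕1⊕1⊕1 = 1
p16 (pos 16,17,18,19,20,21,22,23,24,25,26,27,28,29,30,31): XOR of data positions = 1⊕0⊕1⊕1⊕1⊕1⊕0⊕1⊕1⊕0⊕0⊕0⊕1⊕1⊕1 = 0
Codeword: 0101011100101110101111011000111

0101011100101110101111011000111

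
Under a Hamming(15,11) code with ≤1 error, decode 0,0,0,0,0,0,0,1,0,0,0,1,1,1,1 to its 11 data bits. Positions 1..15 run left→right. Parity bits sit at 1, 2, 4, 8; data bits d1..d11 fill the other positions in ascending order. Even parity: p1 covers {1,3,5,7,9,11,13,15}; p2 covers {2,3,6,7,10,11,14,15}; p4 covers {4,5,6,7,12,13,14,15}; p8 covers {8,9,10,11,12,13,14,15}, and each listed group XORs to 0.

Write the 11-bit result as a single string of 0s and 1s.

s1 (pos 1,3,5,7,9,11,13,15): 0⊕0⊕0⊕0⊕0⊕0⊕1⊕1 = 0
s2 (pos 2,3,6,7,10,11,14,15): 0⊕0⊕0⊕0⊕0⊕0⊕1⊕1 = 0
s4 (pos 4,5,6,7,12,13,14,15): 0⊕0⊕0⊕0⊕1⊕1⊕1⊕1 = 0
s8 (pos 8,9,10,11,12,13,14,15): 1⊕0⊕0⊕0⊕1⊕1⊕1⊕1 = 1
Syndrome s8…s1 = 1000 → error at position 8.
Flip position 8: 000000010001111 → 000000000001111
Read data bits from positions 3,5,6,7,9,10,11,12,13,14,15: 00000001111

00000001111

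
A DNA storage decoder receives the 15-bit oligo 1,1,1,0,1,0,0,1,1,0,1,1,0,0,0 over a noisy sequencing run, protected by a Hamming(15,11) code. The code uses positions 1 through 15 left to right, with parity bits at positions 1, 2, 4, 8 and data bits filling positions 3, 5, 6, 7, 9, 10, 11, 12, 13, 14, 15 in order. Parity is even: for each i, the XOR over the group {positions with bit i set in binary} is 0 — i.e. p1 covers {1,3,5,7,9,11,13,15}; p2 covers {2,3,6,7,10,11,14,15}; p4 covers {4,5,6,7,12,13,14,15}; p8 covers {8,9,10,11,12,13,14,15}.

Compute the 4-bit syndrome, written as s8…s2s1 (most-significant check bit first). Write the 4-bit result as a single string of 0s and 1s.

s1 (pos 1,3,5,7,9,11,13,15): 1⊕1⊕1⊕0⊕1⊕1⊕0⊕0 = 1
s2 (pos 2,3,6,7,10,11,14,15): 1⊕1⊕0⊕0⊕0⊕1⊕0⊕0 = 1
s4 (pos 4,5,6,7,12,13,14,15): 0⊕1⊕0⊕0⊕1⊕0⊕0⊕0 = 0
s8 (pos 8,9,10,11,12,13,14,15): 1⊕1⊕0⊕1⊕1⊕0⊕0⊕0 = 0
Syndrome s8…s1 = 0011 → error at position 3.

0011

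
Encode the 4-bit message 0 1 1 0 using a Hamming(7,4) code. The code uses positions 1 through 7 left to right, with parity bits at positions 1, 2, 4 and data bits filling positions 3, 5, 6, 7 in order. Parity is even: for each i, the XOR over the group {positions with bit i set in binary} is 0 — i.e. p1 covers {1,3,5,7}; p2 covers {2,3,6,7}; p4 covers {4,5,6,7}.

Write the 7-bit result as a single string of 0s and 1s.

Place data at non-parity positions: p1 p2 0 p4 1 1 0
p1 (pos 1,3,5,7): XOR of data positions = 0⊕1⊕0 = 1
p2 (pos 2,3,6,7): XOR of data positions = 0⊕1⊕0 = 1
p4 (pos 4,5,6,7): XOR of data positions = 1⊕1⊕0 = 0
Codeword: 1100110

1100110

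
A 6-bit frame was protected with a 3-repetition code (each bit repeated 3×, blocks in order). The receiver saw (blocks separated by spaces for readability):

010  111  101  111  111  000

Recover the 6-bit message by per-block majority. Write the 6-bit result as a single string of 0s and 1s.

Block 1 (010): 1 one → 0
Block 2 (111): 3 ones → 1
Block 3 (101): 2 ones → 1
Block 4 (111): 3 ones → 1
Block 5 (111): 3 ones → 1
Block 6 (000): 0 ones → 0

011110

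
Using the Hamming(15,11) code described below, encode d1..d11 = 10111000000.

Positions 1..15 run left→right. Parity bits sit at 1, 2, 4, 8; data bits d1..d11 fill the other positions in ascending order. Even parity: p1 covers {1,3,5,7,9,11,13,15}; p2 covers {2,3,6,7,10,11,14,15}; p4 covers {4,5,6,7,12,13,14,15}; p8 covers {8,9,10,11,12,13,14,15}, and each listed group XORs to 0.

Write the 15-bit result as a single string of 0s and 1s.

111001111000000

Place data at non-parity positions: p1 p2 1 p4 0 1 1 p8 1 0 0 0 0 0 0
p1 (pos 1,3,5,7,9,11,13,15): XOR of data positions = 1⊕0⊕1⊕1⊕0⊕0⊕0 = 1
p2 (pos 2,3,6,7,10,11,14,15): XOR of data positions = 1⊕1⊕1⊕0⊕0⊕0⊕0 = 1
p4 (pos 4,5,6,7,12,13,14,15): XOR of data positions = 0⊕1⊕1⊕0⊕0⊕0⊕0 = 0
p8 (pos 8,9,10,11,12,13,14,15): XOR of data positions = 1⊕0⊕0⊕0⊕0⊕0⊕0 = 1
Codeword: 111001111000000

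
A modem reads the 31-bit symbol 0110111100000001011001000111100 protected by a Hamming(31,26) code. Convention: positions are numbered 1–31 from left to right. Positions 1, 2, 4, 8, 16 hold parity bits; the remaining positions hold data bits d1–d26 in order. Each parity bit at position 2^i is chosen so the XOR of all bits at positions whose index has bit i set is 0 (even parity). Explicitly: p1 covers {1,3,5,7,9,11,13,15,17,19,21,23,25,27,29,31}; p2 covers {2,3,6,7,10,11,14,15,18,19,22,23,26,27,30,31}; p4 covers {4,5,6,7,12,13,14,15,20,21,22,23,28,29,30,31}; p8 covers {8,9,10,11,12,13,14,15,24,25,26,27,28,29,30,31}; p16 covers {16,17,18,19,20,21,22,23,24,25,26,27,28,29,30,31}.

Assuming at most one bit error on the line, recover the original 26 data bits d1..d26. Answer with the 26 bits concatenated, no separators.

s1 (pos 1,3,5,7,9,11,13,15,17,19,21,23,25,27,29,31): 0⊕1⊕1⊕1⊕0⊕0⊕0⊕0⊕0⊕1⊕0⊕0⊕0⊕1⊕1⊕0 = 0
s2 (pos 2,3,6,7,10,11,14,15,18,19,22,23,26,27,30,31): 1⊕1⊕1⊕1⊕0⊕0⊕0⊕0⊕1⊕1⊕1⊕0⊕1⊕1⊕0⊕0 = 1
s4 (pos 4,5,6,7,12,13,14,15,20,21,22,23,28,29,30,31): 0⊕1⊕1⊕1⊕0⊕0⊕0⊕0⊕0⊕0⊕1⊕0⊕1⊕1⊕0⊕0 = 0
s8 (pos 8,9,10,11,12,13,14,15,24,25,26,27,28,29,30,31): 1⊕0⊕0⊕0⊕0⊕0⊕0⊕0⊕0⊕0⊕1⊕1⊕1⊕1⊕0⊕0 = 1
s16 (pos 16,17,18,19,20,21,22,23,24,25,26,27,28,29,30,31): 1⊕0⊕1⊕1⊕0⊕0⊕1⊕0⊕0⊕0⊕1⊕1⊕1⊕1⊕0⊕0 = 0
Syndrome s16…s1 = 01010 → error at position 10.
Flip position 10: 0110111100000001011001000111100 → 0110111101000001011001000111100
Read data bits from positions 3,5,6,7,9,10,11,12,13,14,15,17,18,19,20,21,22,23,24,25,26,27,28,29,30,31: 11110100000011001000111100

11110100000011001000111100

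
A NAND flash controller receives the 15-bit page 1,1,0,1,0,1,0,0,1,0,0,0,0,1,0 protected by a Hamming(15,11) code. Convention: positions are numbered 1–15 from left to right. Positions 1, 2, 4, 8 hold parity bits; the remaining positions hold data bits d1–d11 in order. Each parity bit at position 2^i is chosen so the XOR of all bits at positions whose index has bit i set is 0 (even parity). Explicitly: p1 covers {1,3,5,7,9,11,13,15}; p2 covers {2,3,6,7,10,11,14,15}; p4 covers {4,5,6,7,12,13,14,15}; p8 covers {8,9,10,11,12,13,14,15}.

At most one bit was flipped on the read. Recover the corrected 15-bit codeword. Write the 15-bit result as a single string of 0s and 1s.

s1 (pos 1,3,5,7,9,11,13,15): 1⊕0⊕0⊕0⊕1⊕0⊕0⊕0 = 0
s2 (pos 2,3,6,7,10,11,14,15): 1⊕0⊕1⊕0⊕0⊕0⊕1⊕0 = 1
s4 (pos 4,5,6,7,12,13,14,15): 1⊕0⊕1⊕0⊕0⊕0⊕1⊕0 = 1
s8 (pos 8,9,10,11,12,13,14,15): 0⊕1⊕0⊕0⊕0⊕0⊕1⊕0 = 0
Syndrome s8…s1 = 0110 → error at position 6.
Flip position 6: 110101001000010 → 110100001000010

110100001000010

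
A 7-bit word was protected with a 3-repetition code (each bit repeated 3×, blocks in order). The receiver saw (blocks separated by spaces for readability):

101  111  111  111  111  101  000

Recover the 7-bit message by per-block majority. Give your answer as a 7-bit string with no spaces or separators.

1111110

Block 1 (101): 2 ones → 1
Block 2 (111): 3 ones → 1
Block 3 (111): 3 ones → 1
Block 4 (111): 3 ones → 1
Block 5 (111): 3 ones → 1
Block 6 (101): 2 ones → 1
Block 7 (000): 0 ones → 0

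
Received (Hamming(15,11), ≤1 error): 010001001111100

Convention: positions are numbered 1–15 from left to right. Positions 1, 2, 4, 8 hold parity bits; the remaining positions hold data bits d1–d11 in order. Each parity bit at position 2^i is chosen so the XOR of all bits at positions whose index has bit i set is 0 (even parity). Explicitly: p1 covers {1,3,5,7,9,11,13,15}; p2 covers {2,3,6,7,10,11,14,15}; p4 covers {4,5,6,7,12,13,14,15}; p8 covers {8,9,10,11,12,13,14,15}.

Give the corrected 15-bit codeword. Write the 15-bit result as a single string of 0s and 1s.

010001001111000

s1 (pos 1,3,5,7,9,11,13,15): 0⊕0⊕0⊕0⊕1⊕1⊕1⊕0 = 1
s2 (pos 2,3,6,7,10,11,14,15): 1⊕0⊕1⊕0⊕1⊕1⊕0⊕0 = 0
s4 (pos 4,5,6,7,12,13,14,15): 0⊕0⊕1⊕0⊕1⊕1⊕0⊕0 = 1
s8 (pos 8,9,10,11,12,13,14,15): 0⊕1⊕1⊕1⊕1⊕1⊕0⊕0 = 1
Syndrome s8…s1 = 1101 → error at position 13.
Flip position 13: 010001001111100 → 010001001111000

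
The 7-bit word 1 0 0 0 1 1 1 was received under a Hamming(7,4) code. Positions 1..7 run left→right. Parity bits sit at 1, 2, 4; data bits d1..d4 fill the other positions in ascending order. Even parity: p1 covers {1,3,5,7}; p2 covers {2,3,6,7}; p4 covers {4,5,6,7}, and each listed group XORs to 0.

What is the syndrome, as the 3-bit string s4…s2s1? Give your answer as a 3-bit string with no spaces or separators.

101

s1 (pos 1,3,5,7): 1⊕0⊕1⊕1 = 1
s2 (pos 2,3,6,7): 0⊕0⊕1⊕1 = 0
s4 (pos 4,5,6,7): 0⊕1⊕1⊕1 = 1
Syndrome s4…s1 = 101 → error at position 5.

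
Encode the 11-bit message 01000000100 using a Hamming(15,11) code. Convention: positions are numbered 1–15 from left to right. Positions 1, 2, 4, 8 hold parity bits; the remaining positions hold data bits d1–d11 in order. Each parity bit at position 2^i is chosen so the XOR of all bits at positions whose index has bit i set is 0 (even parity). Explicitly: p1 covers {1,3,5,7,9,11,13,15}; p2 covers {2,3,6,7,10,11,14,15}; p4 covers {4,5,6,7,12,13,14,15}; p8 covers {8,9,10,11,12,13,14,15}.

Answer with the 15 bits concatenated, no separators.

000010010000100

Place data at non-parity positions: p1 p2 0 p4 1 0 0 p8 0 0 0 0 1 0 0
p1 (pos 1,3,5,7,9,11,13,15): XOR of data positions = 0⊕1⊕0⊕0⊕0⊕1⊕0 = 0
p2 (pos 2,3,6,7,10,11,14,15): XOR of data positions = 0⊕0⊕0⊕0⊕0⊕0⊕0 = 0
p4 (pos 4,5,6,7,12,13,14,15): XOR of data positions = 1⊕0⊕0⊕0⊕1⊕0⊕0 = 0
p8 (pos 8,9,10,11,12,13,14,15): XOR of data positions = 0⊕0⊕0⊕0⊕1⊕0⊕0 = 1
Codeword: 000010010000100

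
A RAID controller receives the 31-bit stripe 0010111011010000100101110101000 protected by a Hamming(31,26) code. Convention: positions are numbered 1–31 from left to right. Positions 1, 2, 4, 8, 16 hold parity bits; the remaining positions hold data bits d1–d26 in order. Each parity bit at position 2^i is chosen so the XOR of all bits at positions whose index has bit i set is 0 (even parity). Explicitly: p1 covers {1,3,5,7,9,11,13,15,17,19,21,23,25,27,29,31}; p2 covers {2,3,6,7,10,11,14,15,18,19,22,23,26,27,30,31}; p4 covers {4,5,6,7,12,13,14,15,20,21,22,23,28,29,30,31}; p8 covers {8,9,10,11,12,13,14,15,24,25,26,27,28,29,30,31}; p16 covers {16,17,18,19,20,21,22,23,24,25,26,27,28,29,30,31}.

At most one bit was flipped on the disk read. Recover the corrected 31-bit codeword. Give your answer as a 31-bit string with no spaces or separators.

s1 (pos 1,3,5,7,9,11,13,15,17,19,21,23,25,27,29,31): 0⊕1⊕1⊕1⊕1⊕0⊕0⊕0⊕1⊕0⊕0⊕1⊕0⊕0⊕0⊕0 = 0
s2 (pos 2,3,6,7,10,11,14,15,18,19,22,23,26,27,30,31): 0⊕1⊕1⊕1⊕1⊕0⊕0⊕0⊕0⊕0⊕1⊕1⊕1⊕0⊕0⊕0 = 1
s4 (pos 4,5,6,7,12,13,14,15,20,21,22,23,28,29,30,31): 0⊕1⊕1⊕1⊕1⊕0⊕0⊕0⊕1⊕0⊕1⊕1⊕1⊕0⊕0⊕0 = 0
s8 (pos 8,9,10,11,12,13,14,15,24,25,26,27,28,29,30,31): 0⊕1⊕1⊕0⊕1⊕0⊕0⊕0⊕1⊕0⊕1⊕0⊕1⊕0⊕0⊕0 = 0
s16 (pos 16,17,18,19,20,21,22,23,24,25,26,27,28,29,30,31): 0⊕1⊕0⊕0⊕1⊕0⊕1⊕1⊕1⊕0⊕1⊕0⊕1⊕0⊕0⊕0 = 1
Syndrome s16…s1 = 10010 → error at position 18.
Flip position 18: 0010111011010000100101110101000 → 0010111011010000110101110101000

0010111011010000110101110101000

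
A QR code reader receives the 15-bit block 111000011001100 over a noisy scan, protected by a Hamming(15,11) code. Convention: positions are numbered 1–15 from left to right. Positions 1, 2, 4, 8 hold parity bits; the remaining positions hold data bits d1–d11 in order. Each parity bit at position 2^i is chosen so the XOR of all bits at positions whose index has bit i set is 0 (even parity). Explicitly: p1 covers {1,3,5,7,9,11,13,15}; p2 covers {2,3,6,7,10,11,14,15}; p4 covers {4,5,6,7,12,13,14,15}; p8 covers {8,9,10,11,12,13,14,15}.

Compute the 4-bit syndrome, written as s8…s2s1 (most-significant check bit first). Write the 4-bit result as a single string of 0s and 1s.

s1 (pos 1,3,5,7,9,11,13,15): 1⊕1⊕0⊕0⊕1⊕0⊕1⊕0 = 0
s2 (pos 2,3,6,7,10,11,14,15): 1⊕1⊕0⊕0⊕0⊕0⊕0⊕0 = 0
s4 (pos 4,5,6,7,12,13,14,15): 0⊕0⊕0⊕0⊕1⊕1⊕0⊕0 = 0
s8 (pos 8,9,10,11,12,13,14,15): 1⊕1⊕0⊕0⊕1⊕1⊕0⊕0 = 0
Syndrome s8…s1 = 0000 → no error.

0000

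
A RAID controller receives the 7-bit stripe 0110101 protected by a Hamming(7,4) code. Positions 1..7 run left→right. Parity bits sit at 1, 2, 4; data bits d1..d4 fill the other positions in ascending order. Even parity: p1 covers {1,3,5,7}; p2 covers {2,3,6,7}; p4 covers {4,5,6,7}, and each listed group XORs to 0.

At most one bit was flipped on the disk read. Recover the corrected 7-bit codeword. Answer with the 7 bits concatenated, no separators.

s1 (pos 1,3,5,7): 0⊕1⊕1⊕1 = 1
s2 (pos 2,3,6,7): 1⊕1⊕0⊕1 = 1
s4 (pos 4,5,6,7): 0⊕1⊕0⊕1 = 0
Syndrome s4…s1 = 011 → error at position 3.
Flip position 3: 0110101 → 0100101

0100101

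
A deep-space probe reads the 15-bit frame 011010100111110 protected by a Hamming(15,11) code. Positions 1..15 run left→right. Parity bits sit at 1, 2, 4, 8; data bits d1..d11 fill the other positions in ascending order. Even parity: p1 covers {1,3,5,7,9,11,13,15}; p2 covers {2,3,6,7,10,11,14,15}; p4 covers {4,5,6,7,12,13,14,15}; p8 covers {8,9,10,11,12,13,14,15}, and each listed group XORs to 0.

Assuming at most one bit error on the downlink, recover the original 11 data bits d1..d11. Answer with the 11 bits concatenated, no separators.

s1 (pos 1,3,5,7,9,11,13,15): 0⊕1⊕1⊕1⊕0⊕1⊕1⊕0 = 1
s2 (pos 2,3,6,7,10,11,14,15): 1⊕1⊕0⊕1⊕1⊕1⊕1⊕0 = 0
s4 (pos 4,5,6,7,12,13,14,15): 0⊕1⊕0⊕1⊕1⊕1⊕1⊕0 = 1
s8 (pos 8,9,10,11,12,13,14,15): 0⊕0⊕1⊕1⊕1⊕1⊕1⊕0 = 1
Syndrome s8…s1 = 1101 → error at position 13.
Flip position 13: 011010100111110 → 011010100111010
Read data bits from positions 3,5,6,7,9,10,11,12,13,14,15: 11010111010

11010111010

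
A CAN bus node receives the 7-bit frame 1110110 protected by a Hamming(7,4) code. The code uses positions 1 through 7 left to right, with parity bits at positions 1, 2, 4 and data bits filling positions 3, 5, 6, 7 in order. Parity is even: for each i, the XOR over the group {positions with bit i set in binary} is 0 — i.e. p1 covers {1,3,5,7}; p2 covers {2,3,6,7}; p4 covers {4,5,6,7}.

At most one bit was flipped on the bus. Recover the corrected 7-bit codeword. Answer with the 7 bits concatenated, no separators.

1100110

s1 (pos 1,3,5,7): 1⊕1⊕1⊕0 = 1
s2 (pos 2,3,6,7): 1⊕1⊕1⊕0 = 1
s4 (pos 4,5,6,7): 0⊕1⊕1⊕0 = 0
Syndrome s4…s1 = 011 → error at position 3.
Flip position 3: 1110110 → 1100110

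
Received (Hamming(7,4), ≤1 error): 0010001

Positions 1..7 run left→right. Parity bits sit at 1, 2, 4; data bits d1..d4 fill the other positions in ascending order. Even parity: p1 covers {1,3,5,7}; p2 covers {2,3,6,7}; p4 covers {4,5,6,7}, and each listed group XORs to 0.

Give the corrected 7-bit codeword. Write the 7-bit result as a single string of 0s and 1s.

s1 (pos 1,3,5,7): 0⊕1⊕0⊕1 = 0
s2 (pos 2,3,6,7): 0⊕1⊕0⊕1 = 0
s4 (pos 4,5,6,7): 0⊕0⊕0⊕1 = 1
Syndrome s4…s1 = 100 → error at position 4.
Flip position 4: 0010001 → 0011001

0011001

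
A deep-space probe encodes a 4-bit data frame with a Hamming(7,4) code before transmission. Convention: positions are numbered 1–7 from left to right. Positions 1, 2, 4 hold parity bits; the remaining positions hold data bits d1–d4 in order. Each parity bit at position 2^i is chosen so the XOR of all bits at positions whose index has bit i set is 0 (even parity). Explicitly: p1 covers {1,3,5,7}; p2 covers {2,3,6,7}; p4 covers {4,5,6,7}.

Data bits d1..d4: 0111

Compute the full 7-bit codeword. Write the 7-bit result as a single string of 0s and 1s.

Place data at non-parity positions: p1 p2 0 p4 1 1 1
p1 (pos 1,3,5,7): XOR of data positions = 0⊕1⊕1 = 0
p2 (pos 2,3,6,7): XOR of data positions = 0⊕1⊕1 = 0
p4 (pos 4,5,6,7): XOR of data positions = 1⊕1⊕1 = 1
Codeword: 0001111

0001111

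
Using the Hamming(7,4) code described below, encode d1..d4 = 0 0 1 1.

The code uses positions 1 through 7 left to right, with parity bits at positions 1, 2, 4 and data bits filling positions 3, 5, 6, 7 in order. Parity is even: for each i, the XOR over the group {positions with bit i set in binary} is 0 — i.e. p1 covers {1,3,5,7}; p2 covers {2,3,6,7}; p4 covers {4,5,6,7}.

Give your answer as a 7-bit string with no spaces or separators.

1000011

Place data at non-parity positions: p1 p2 0 p4 0 1 1
p1 (pos 1,3,5,7): XOR of data positions = 0⊕0⊕1 = 1
p2 (pos 2,3,6,7): XOR of data positions = 0⊕1⊕1 = 0
p4 (pos 4,5,6,7): XOR of data positions = 0⊕1⊕1 = 0
Codeword: 1000011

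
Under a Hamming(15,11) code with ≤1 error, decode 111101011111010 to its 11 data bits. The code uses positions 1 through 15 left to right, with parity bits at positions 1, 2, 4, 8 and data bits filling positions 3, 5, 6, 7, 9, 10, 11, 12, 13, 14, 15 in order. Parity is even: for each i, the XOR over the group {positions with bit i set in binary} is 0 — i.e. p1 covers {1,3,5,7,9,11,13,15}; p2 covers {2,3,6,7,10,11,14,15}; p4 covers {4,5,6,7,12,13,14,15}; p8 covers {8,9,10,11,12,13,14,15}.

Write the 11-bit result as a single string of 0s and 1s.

10101111010

s1 (pos 1,3,5,7,9,11,13,15): 1⊕1⊕0⊕0⊕1⊕1⊕0⊕0 = 0
s2 (pos 2,3,6,7,10,11,14,15): 1⊕1⊕1⊕0⊕1⊕1⊕1⊕0 = 0
s4 (pos 4,5,6,7,12,13,14,15): 1⊕0⊕1⊕0⊕1⊕0⊕1⊕0 = 0
s8 (pos 8,9,10,11,12,13,14,15): 1⊕1⊕1⊕1⊕1⊕0⊕1⊕0 = 0
Syndrome s8…s1 = 0000 → no error.
Read data bits from positions 3,5,6,7,9,10,11,12,13,14,15: 10101111010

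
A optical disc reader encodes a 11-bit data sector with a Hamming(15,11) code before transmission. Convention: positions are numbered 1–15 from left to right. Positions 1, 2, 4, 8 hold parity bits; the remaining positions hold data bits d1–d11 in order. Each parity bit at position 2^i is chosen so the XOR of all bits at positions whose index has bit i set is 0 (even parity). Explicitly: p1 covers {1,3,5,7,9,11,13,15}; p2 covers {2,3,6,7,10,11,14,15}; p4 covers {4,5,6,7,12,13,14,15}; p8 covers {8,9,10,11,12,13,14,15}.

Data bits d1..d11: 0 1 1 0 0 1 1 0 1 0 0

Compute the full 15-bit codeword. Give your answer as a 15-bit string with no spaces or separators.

Place data at non-parity positions: p1 p2 0 p4 1 1 0 p8 0 1 1 0 1 0 0
p1 (pos 1,3,5,7,9,11,13,15): XOR of data positions = 0⊕1⊕0⊕0⊕1⊕1⊕0 = 1
p2 (pos 2,3,6,7,10,11,14,15): XOR of data positions = 0⊕1⊕0⊕1⊕1⊕0⊕0 = 1
p4 (pos 4,5,6,7,12,13,14,15): XOR of data positions = 1⊕1⊕0⊕0⊕1⊕0⊕0 = 1
p8 (pos 8,9,10,11,12,13,14,15): XOR of data positions = 0⊕1⊕1⊕0⊕1⊕0⊕0 = 1
Codeword: 110111010110100

110111010110100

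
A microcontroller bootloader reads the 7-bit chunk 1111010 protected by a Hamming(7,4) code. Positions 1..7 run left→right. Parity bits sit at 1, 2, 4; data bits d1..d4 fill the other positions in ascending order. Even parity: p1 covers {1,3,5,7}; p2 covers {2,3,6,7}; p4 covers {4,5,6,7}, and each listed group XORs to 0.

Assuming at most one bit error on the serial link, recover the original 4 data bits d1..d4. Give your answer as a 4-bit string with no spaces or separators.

1010

s1 (pos 1,3,5,7): 1⊕1⊕0⊕0 = 0
s2 (pos 2,3,6,7): 1⊕1⊕1⊕0 = 1
s4 (pos 4,5,6,7): 1⊕0⊕1⊕0 = 0
Syndrome s4…s1 = 010 → error at position 2.
Flip position 2: 1111010 → 1011010
Read data bits from positions 3,5,6,7: 1010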